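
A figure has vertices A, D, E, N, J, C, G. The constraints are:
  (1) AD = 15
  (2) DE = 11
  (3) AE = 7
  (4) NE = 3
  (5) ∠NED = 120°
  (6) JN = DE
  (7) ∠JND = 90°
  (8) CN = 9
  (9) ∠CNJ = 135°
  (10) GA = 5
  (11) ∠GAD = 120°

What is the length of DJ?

From the given relations: JN = DE = 11.
Step 1: By the law of cosines on triangle DEN: DN² = 11² + 3² − 2·11·3·cos(120°) = 163, so DN = √163.
Step 2: By the law of cosines on triangle DNJ: DJ² = √163² + 11² − 2·√163·11·cos(90°) = 284, so DJ = 2·√71.

Therefore, the length of DJ = 2·√71.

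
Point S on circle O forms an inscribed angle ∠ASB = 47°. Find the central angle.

Central angle = 2 × 47° = 94° (inscribed angle theorem).

94°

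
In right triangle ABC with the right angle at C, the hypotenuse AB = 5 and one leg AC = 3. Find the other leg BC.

Rearranging the Pythagorean theorem to solve for the unknown leg:
leg^2 = hypotenuse^2 - known_leg^2 = 25 - 9 = 16
leg = sqrt(16) = 4.

4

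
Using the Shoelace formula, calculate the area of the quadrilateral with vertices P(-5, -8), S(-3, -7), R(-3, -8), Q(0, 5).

Using the Shoelace formula for a quadrilateral (vertices in order):
Area = (1/2)|sum of (x_i * y_(i+1) - x_(i+1) * y_i)|
Terms: (-5*-7 - -3*-8) = 11, (-3*-8 - -3*-7) = 3, (-3*5 - 0*-8) = -15, (0*-8 - -5*5) = 25
Sum = 24
Area = (1/2)(24) = 12

12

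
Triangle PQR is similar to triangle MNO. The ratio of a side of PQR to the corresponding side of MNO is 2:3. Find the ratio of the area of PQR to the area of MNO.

The ratio of areas of similar triangles equals the square of the side ratio.
Side ratio = 2:3
Area ratio = (2/3)^2 = 4/9 = 4:9

4:9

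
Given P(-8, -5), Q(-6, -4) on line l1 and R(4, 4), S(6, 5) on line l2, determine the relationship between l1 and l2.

Slope of line 1: m1 = (-4 - -5)/(-6 - -8) = 1/2 = 1/2
Slope of line 2: m2 = (5 - 4)/(6 - 4) = 1/2 = 1/2
Two lines are parallel if and only if they have equal slopes (or both are vertical).
Here m1 = m2 = 1/2, confirming the lines are parallel.

Parallel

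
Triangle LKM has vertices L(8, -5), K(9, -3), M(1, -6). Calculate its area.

Using the Shoelace formula for a triangle:
Area = (1/2)|x0(y1 - y2) + x1(y2 - y0) + x2(y0 - y1)|
Area = (1/2)|8(-3 - -6) + 9(-6 - -5) + 1(-5 - -3)|
Area = (1/2)|24 + -9 + -2|
Area = (1/2)|13|
Area = (1/2)(13)
Area = 13/2

13/2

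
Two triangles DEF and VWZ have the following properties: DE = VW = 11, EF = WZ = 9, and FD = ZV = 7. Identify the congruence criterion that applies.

The given information matches SSS: All three pairs of corresponding sides are equal (Side-Side-Side).

SSS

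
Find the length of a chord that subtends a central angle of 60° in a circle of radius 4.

Drop a perpendicular from the center to the chord, bisecting both the chord and the central angle.
Each half-chord = r sin(θ/2) = 4 sin(30°).
The full chord = 2 × 4 × sin(30°) = 4.

4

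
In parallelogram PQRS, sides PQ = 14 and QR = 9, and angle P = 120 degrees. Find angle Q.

In a parallelogram, consecutive angles are supplementary (sum to 180°).
angle Q = 180 - angle P
angle Q = 180 - 120
angle Q = 60 degrees

60 degrees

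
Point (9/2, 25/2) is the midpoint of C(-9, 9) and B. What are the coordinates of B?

Using the midpoint formula: M = ((x1 + x2)/2, (y1 + y2)/2)
We know M = (9/2, 25/2) and C = (-9, 9)
For x: 9/2 = (-9 + x2)/2, so x2 = 2*9/2 - -9 = 18
For y: 25/2 = (9 + y2)/2, so y2 = 2*25/2 - 9 = 16
B = (18, 16)

(18, 16)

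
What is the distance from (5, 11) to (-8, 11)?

d = sqrt((-8 - 5)^2 + (11 - 11)^2)
d = sqrt(-13^2 + 0^2)
d = sqrt(169 + 0)
d = sqrt(169) = 13

13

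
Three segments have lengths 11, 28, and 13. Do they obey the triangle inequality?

The longest side is 28. The other two sides sum to 11 + 13 = 24.
Since 24 ≤ 28, the two shorter sides cannot reach around to close the triangle.

No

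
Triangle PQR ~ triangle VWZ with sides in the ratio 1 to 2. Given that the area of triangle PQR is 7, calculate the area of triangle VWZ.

The ratio of areas of similar triangles = (side ratio)^2.
Side ratio = 1:2, so area ratio = 1:4.
Area of VWZ / Area of PQR = 4/1
Area of VWZ = 7 * 4/1 = 28

28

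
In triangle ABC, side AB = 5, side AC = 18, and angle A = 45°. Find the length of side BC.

By the law of cosines: BC^2 = AB^2 + AC^2 - 2*AB*AC*cos(A)
BC^2 = 5^2 + 18^2 - 2*5*18*cos(45°)
BC^2 = 25 + 324 - 180*(sqrt(2)/2)
BC^2 = 349 - 90*sqrt(2)
BC = sqrt(349 - 90*sqrt(2))

sqrt(349 - 90*sqrt(2))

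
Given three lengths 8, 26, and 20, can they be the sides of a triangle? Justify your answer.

For three segments to close into a triangle, no single side can be as long as the other two combined.
The longest side is 26, and 8 + 20 = 28 > 26.
A triangle can be formed.

Yes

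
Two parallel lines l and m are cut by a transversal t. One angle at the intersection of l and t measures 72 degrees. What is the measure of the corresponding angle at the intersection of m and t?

Corresponding angles are equal: 72 degrees.

72 degrees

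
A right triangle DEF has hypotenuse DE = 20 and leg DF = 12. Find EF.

Rearranging the Pythagorean theorem to solve for the unknown leg:
leg^2 = hypotenuse^2 - known_leg^2 = 400 - 144 = 256
leg = sqrt(256) = 16.

16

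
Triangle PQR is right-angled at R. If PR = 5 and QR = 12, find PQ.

In a right triangle, the square of the hypotenuse equals the sum of the squares of the two legs.
The legs are 5 and 12, so the hypotenuse = sqrt(25 + 144) = sqrt(169) = 13.

13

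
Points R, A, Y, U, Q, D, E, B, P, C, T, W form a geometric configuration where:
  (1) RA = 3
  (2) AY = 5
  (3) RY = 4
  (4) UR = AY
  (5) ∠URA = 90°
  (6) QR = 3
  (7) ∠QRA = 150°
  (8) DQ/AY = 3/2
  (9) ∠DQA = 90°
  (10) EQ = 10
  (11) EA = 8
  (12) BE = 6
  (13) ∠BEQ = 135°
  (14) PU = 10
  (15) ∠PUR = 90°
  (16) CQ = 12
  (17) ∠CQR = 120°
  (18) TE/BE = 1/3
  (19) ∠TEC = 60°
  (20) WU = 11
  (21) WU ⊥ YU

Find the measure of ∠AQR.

Step 1: By the law of cosines on triangle QRA: QA² = 3² + 3² − 2·3·3·cos(150°) = 33.59, so QA ≈ 5.8.
Step 2: By the inverse law of cosines on triangle AQR: cos(∠AQR) = (5.8² + 3² − 3²) / (2·5.8·3) = 33.59/34.77 = 0.9659, so ∠AQR = 15°.

Therefore, the measure of angle ∠AQR = 15°.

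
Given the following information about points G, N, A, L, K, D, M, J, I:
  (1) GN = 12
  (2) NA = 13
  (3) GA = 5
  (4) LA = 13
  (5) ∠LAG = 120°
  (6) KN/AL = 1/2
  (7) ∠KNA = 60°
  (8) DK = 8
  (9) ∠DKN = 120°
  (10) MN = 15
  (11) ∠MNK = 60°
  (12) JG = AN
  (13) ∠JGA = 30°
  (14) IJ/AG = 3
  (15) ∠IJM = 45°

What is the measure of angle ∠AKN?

From the given relations: KN = 1/2·AL = 1/2·13 ≈ 6.5.
Step 1: By the law of cosines on triangle KNA: KA² = 6.5² + 13² − 2·6.5·13·cos(60°) = 126.75, so KA ≈ 11.26.
Step 2: By the inverse law of cosines on triangle AKN: cos(∠AKN) = (11.26² + 6.5² − 13²) / (2·11.26·6.5) = 0/146.36 = 0, so ∠AKN = 90°.

Therefore, the measure of angle ∠AKN = 90°.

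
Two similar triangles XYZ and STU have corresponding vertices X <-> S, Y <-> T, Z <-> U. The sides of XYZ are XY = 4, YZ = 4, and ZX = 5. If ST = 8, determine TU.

k = 8/4 = 2. TU = 2 * 4 = 8.

8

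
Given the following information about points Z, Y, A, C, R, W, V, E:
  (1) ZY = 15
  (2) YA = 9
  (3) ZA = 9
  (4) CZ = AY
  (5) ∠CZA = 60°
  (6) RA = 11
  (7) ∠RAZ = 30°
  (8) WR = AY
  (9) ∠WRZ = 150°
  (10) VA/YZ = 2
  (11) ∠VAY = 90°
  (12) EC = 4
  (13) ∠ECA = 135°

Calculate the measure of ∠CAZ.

From the given relations: CZ = AY = 9.
Step 1: By the law of cosines on triangle AZC: AC² = 9² + 9² − 2·9·9·cos(60°) = 81, so AC = 9.
Step 2: By the inverse law of cosines on triangle CAZ: cos(∠CAZ) = (9² + 9² − 9²) / (2·9·9) = 81/162 = 0.5, so ∠CAZ = 60°.

Therefore, the measure of angle ∠CAZ = 60°.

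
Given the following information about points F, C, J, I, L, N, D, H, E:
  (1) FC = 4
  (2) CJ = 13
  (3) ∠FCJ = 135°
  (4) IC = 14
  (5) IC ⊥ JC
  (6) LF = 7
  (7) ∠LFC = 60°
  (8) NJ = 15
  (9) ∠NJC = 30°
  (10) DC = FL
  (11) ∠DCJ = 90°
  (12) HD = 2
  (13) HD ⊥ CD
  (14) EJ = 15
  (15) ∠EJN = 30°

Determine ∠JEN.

Step 1: By the law of cosines on triangle EJN: EN² = 15² + 15² − 2·15·15·cos(30°) = 60.29, so EN ≈ 7.76.
Step 2: By the inverse law of cosines on triangle JEN: cos(∠JEN) = (15² + 7.76² − 15²) / (2·15·7.76) = 60.29/232.94 = 0.2588, so ∠JEN = 75°.

Therefore, the measure of angle ∠JEN = 75°.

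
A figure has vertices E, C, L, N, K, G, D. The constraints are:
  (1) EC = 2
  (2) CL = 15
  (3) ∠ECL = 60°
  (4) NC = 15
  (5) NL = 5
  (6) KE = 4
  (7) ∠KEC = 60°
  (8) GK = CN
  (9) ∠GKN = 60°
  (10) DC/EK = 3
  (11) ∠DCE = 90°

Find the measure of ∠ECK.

Step 1: By the law of cosines on triangle CEK: CK² = 2² + 4² − 2·2·4·cos(60°) = 12, so CK = 2·√3.
Step 2: By the inverse law of cosines on triangle ECK: cos(∠ECK) = (2² + (2·√3)² − 4²) / (2·2·2·√3) = 0/13.86 = 0, so ∠ECK = 90°.

Therefore, the measure of angle ∠ECK = 90°.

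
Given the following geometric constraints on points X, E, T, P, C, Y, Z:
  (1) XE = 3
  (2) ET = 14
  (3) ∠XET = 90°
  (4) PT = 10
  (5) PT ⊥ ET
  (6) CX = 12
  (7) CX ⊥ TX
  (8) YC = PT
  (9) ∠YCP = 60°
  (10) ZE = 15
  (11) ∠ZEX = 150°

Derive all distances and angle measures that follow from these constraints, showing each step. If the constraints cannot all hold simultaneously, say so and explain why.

The constraints are consistent.

From the given relations:
  YC = PT = 10

Step 1: From XE = 3, ET = 14, and ∠XET = 90°, by the law of cosines:
  XT² = XE² + ET² - 2·XE·ET·cos(90°) = 9 + 196 - 0 = 205
  XT ≈ 14.32

Step 2: From XE = 3, EZ = 15, and ∠XEZ = 150°, by the law of cosines:
  XZ² = XE² + EZ² - 2·XE·EZ·cos(150°) = 9 + 225 + 77.94 = 311.9
  XZ ≈ 17.66

Step 3: From ET = 14, TP = 10, and ∠ETP = 90°, by the law of cosines:
  EP² = ET² + TP² - 2·ET·TP·cos(90°) = 196 + 100 - 0 = 296
  EP = 2·√74

Step 4: From TX = 14.32, XC = 12, and ∠TXC = 90°, by the law of cosines:
  TC² = TX² + XC² - 2·TX·XC·cos(90°) = 205 + 144 - 0 = 349
  TC ≈ 18.68

Step 5: From XE = 3, XT = 14.32, ET = 14, by the inverse law of cosines:
  cos(∠EXT) = (XE² + XT² - ET²) / (2·XE·XT)
  ∠EXT = 77.91°

Step 6: From XE = 3, XZ = 17.66, EZ = 15, by the inverse law of cosines:
  cos(∠EXZ) = (XE² + XZ² - EZ²) / (2·XE·XZ)
  ∠EXZ = 25.13°

Step 7: From EP = 2·√74, ET = 14, PT = 10, by the inverse law of cosines:
  cos(∠PET) = (EP² + ET² - PT²) / (2·EP·ET)
  ∠PET = 35.54°

Step 8: From TE = 14, TX = 14.32, EX = 3, by the inverse law of cosines:
  cos(∠ETX) = (TE² + TX² - EX²) / (2·TE·TX)
  ∠ETX = 12.09°

Step 9: From PE = 2·√74, PT = 10, ET = 14, by the inverse law of cosines:
  cos(∠EPT) = (PE² + PT² - ET²) / (2·PE·PT)
  ∠EPT = 54.46°

Step 10: From ZE = 15, ZX = 17.66, EX = 3, by the inverse law of cosines:
  cos(∠EZX) = (ZE² + ZX² - EX²) / (2·ZE·ZX)
  ∠EZX = 4.87°

Step 11: From TC = 18.68, TX = 14.32, CX = 12, by the inverse law of cosines:
  cos(∠CTX) = (TC² + TX² - CX²) / (2·TC·TX)
  ∠CTX = 39.97°

Step 12: From CT = 18.68, CX = 12, TX = 14.32, by the inverse law of cosines:
  cos(∠TCX) = (CT² + CX² - TX²) / (2·CT·CX)
  ∠TCX = 50.03°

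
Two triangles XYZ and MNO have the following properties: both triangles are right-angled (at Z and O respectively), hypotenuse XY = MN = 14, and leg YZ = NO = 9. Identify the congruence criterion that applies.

The given information matches HL: The hypotenuse and one leg of two right triangles are equal (Hypotenuse-Leg).

HL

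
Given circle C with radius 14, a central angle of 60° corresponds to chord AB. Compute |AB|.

Drop a perpendicular from the center to the chord, bisecting both the chord and the central angle.
Each half-chord = r sin(θ/2) = 14 sin(30°).
The full chord = 2 × 14 × sin(30°) = 14.

14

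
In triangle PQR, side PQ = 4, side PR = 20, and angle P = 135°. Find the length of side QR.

Law of cosines: QR^2 = 4^2 + 20^2 - 2(4)(20)cos(135°) = 80*sqrt(2) + 416, so QR = 4*sqrt(5*sqrt(2) + 26).

4*sqrt(5*sqrt(2) + 26)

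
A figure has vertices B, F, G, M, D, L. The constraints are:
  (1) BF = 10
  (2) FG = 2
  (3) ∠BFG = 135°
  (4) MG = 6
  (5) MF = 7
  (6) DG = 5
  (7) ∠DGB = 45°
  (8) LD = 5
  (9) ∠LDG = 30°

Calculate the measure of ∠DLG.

Step 1: By the law of cosines on triangle LDG: LG² = 5² + 5² − 2·5·5·cos(30°) = 6.7, so LG ≈ 2.59.
Step 2: By the inverse law of cosines on triangle DLG: cos(∠DLG) = (5² + 2.59² − 5²) / (2·5·2.59) = 6.7/25.88 = 0.2588, so ∠DLG = 75°.

Therefore, the measure of angle ∠DLG = 75°.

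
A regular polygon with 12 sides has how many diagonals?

Total line segments between 12 vertices = C(12,2) = 66.
Subtract the 12 sides: 66 - 12 = 54 diagonals.

54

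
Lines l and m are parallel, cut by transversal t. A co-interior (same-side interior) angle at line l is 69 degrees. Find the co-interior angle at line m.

Co-interior angles (same-side interior) formed by parallel lines and a transversal are supplementary (sum to 180 degrees).
The given angle is 69 degrees.
The co-interior angle = 180 - 69 = 111 degrees.

111 degrees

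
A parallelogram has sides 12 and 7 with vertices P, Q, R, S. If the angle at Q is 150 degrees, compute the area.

The area of a parallelogram equals the product of two adjacent sides times the sine of the included angle.
This is because the height equals 7 * sin(150°) = 7/2.
Area = 12 * 7/2 = 42

42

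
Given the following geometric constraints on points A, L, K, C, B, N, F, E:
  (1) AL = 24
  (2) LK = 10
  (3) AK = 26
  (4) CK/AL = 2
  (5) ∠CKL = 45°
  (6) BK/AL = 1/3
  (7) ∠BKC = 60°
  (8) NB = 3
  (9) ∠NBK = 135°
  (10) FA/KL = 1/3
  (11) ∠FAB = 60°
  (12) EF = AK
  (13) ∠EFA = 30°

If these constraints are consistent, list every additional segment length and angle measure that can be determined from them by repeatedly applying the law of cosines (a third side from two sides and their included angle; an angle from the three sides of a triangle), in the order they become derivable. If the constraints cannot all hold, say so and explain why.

The constraints are consistent. Derivable facts, in order:
After 1 step:
- AE ≈ 23.17
- CB = 8·√31
- KN ≈ 10.34
- LC ≈ 41.54
- ∠AKL = 67.38°
- ∠ALK = 90°
- ∠KAL = 22.62°
After 2 steps:
- ∠AEF = 4.12°
- ∠BCK = 8.95°
- ∠BKN = 11.84°
- ∠BNK = 33.16°
- ∠CBK = 111.05°
- ∠CLK = 125.2°
- ∠EAF = 145.88°
- ∠KCL = 9.8°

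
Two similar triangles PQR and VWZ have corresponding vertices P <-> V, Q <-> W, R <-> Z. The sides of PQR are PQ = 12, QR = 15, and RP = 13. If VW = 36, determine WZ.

Since the triangles are similar, the ratio of corresponding sides is constant.
Scale factor k = VW / PQ = 36 / 12 = 3
WZ = k * QR = 3 * 15 = 45

45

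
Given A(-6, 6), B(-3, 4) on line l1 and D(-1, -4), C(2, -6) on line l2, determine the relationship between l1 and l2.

Slope of line 1: m1 = (4 - 6)/(-3 - -6) = -2/3 = -2/3
Slope of line 2: m2 = (-6 - -4)/(2 - -1) = -2/3 = -2/3
Two lines are parallel if and only if they have equal slopes (or both are vertical).
Here m1 = m2 = -2/3, confirming the lines are parallel.

Parallel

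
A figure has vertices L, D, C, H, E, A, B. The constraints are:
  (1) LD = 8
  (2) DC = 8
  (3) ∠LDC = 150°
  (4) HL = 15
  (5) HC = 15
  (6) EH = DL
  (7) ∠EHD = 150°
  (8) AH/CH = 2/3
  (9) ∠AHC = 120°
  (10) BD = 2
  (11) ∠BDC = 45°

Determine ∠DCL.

Step 1: By the law of cosines on triangle CDL: CL² = 8² + 8² − 2·8·8·cos(150°) = 238.85, so CL ≈ 15.45.
Step 2: By the inverse law of cosines on triangle DCL: cos(∠DCL) = (8² + 15.45² − 8²) / (2·8·15.45) = 238.85/247.28 = 0.9659, so ∠DCL = 15°.

Therefore, the measure of angle ∠DCL = 15°.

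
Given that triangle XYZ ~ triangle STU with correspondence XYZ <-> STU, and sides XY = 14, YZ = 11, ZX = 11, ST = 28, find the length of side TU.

Similar triangles have proportional sides. Setting up the proportion:
ST / XY = TU / YZ
28 / 14 = TU / 11
TU = 11 * 28 / 14 = 22.

22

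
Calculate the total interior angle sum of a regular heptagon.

The sum of interior angles of an n-sided polygon is (n - 2) * 180.
For n = 7: (7 - 2) * 180 = 5 * 180 = 900 degrees.

900 degrees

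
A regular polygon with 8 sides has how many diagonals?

Each of the 8 vertices connects to 5 non-adjacent vertices via diagonals.
Total connections = 8 × 5 = 40, but each diagonal is counted twice.
Number of diagonals = 40 / 2 = 20.

20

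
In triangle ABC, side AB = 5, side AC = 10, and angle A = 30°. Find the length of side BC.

When two sides and the included angle are known, the law of cosines gives the third side.
c^2 = a^2 + b^2 - 2ab cos(C) generalizes the Pythagorean theorem to non-right triangles.
Here: BC^2 = 25 + 100 - 100*(sqrt(3)/2) = 125 - 50*sqrt(3)
BC = 5*sqrt(5 - 2*sqrt(3))

5*sqrt(5 - 2*sqrt(3))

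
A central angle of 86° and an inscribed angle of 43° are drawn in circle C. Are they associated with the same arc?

By the inscribed angle theorem, if both angles subtend the same arc, the inscribed angle must be half the central angle.
Half of 86° = 43°, which equals the given inscribed angle of 43°.
Therefore, yes, they correspond to the same arc.

Yes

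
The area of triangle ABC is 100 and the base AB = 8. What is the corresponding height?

height = 2 * 100 / 8 = 25

25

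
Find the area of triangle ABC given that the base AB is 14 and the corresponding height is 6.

Area = (1/2)(14)(6) = 42

42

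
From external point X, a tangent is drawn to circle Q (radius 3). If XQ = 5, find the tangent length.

The tangent, radius, and line from the external point to the center form a right triangle.
The right angle is where the tangent meets the radius.
By the Pythagorean theorem: tangent² + 3² = 5²
tangent² = 25 - 9 = 16
tangent = 4

4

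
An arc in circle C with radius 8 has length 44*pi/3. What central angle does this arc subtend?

θ = 360 × 44*pi/3 / (2π × 8) = 330° (rearranging arc length formula).

330°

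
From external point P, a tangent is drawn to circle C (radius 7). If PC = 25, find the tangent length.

Let T be the point of tangency. Then CT ⊥ PT (radius ⊥ tangent).
In right triangle CTP: CP² = CT² + PT²
25² = 7² + PT²
PT² = 576, PT = 24

24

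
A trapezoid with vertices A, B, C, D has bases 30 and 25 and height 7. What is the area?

A trapezoid's area equals the midsegment times the height.
The midsegment is (30 + 25) / 2 = 55/2.
Area = 55/2 * 7 = 385/2.

385/2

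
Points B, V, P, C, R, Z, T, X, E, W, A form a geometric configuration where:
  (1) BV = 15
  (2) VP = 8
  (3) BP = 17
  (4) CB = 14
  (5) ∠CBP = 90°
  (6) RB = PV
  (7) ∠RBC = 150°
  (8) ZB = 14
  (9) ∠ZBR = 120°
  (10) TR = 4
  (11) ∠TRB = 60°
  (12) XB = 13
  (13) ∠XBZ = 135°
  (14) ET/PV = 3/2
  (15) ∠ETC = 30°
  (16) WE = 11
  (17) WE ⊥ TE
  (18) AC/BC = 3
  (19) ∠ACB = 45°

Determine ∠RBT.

From the given relations: RB = PV = 8.
Step 1: By the law of cosines on triangle BRT: BT² = 8² + 4² − 2·8·4·cos(60°) = 48, so BT = 4·√3.
Step 2: By the inverse law of cosines on triangle RBT: cos(∠RBT) = (8² + (4·√3)² − 4²) / (2·8·4·√3) = 96/110.85 = 0.866, so ∠RBT = 30°.

Therefore, the measure of angle ∠RBT = 30°.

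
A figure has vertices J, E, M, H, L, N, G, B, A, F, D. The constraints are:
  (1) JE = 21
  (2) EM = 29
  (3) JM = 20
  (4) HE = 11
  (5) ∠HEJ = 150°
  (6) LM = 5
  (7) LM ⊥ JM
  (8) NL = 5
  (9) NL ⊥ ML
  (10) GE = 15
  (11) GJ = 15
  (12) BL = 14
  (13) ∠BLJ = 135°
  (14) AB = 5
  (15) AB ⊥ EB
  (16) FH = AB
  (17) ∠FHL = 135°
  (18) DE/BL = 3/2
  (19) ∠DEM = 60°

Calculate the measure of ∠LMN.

Step 1: By the law of cosines on triangle MLN: MN² = 5² + 5² − 2·5·5·cos(90°) = 50, so MN = 5·√2.
Step 2: By the inverse law of cosines on triangle LMN: cos(∠LMN) = (5² + (5·√2)² − 5²) / (2·5·5·√2) = 50/70.71 = 0.7071, so ∠LMN = 45°.

Therefore, the measure of angle ∠LMN = 45°.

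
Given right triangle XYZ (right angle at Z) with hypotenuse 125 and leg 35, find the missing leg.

By the Pythagorean theorem: YZ^2 = XY^2 - XZ^2
YZ^2 = 125^2 - 35^2 = 15625 - 1225 = 14400
YZ = sqrt(14400) = 120

120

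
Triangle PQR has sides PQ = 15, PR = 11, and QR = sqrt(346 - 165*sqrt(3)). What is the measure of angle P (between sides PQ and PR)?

When all three sides of a triangle are known, the law of cosines can be rearranged to find any angle.
cos(C) = (a² + b² - c²) / (2ab) gives cos(P) = sqrt(3)/2.
Taking the inverse cosine: P = 30°.

30°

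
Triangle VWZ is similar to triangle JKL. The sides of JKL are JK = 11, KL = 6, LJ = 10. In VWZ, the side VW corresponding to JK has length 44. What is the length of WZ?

k = 44/11 = 4. WZ = 4 * 6 = 24.

24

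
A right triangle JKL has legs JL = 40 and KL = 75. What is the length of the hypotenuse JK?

JK = sqrt(40^2 + 75^2) = sqrt(7225) = 85

85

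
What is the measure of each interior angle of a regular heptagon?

Each interior angle of a regular n-gon is (n - 2) * 180 / n.
For n = 7: (7 - 2) * 180 / 7 = 900/7 = 900/7 degrees.

900/7 degrees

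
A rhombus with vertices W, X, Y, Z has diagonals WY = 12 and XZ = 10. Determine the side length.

The diagonals of a rhombus bisect each other at right angles.
Half-diagonals: 12/2 = 6 and 10/2 = 5
side = sqrt(6^2 + 5^2)
side = sqrt(36 + 25)
side = sqrt(61)

sqrt(61)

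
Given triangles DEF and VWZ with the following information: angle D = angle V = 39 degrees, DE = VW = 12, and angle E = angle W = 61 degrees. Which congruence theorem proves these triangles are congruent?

Consider the given information: angle D = angle V = 39 degrees, DE = VW = 12, and angle E = angle W = 61 degrees
This is not SAS or HL: SAS requires two sides and the included angle between them. HL only applies to right triangles with matching hypotenuse and leg.
The correct criterion is ASA. Two pairs of corresponding angles and the included side are equal (Angle-Side-Angle).

ASA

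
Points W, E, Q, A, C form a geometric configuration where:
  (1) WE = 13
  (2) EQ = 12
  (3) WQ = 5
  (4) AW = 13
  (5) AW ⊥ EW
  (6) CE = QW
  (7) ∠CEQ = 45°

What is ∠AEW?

Step 1: By the law of cosines on triangle EWA: EA² = 13² + 13² − 2·13·13·cos(90°) = 338, so EA = 13·√2.
Step 2: By the inverse law of cosines on triangle AEW: cos(∠AEW) = ((13·√2)² + 13² − 13²) / (2·13·√2·13) = 338/478 = 0.7071, so ∠AEW = 45°.

Therefore, the measure of angle ∠AEW = 45°.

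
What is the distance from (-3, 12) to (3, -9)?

d = sqrt((6)^2 + (-21)^2) = sqrt(477) = 3*sqrt(53)

3*sqrt(53)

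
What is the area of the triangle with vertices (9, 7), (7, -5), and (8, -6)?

Shoelace: Area = (1/2)|9(-5--6) + 7(-6-7) + 8(7--5)| = (1/2)(14) = 7

7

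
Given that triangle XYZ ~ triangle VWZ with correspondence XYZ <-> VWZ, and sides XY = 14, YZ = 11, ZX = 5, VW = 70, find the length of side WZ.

k = 70/14 = 5. WZ = 5 * 11 = 55.

55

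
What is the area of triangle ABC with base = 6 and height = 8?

Area = (1/2) * base * height
Area = (1/2) * 6 * 8
Area = 24

24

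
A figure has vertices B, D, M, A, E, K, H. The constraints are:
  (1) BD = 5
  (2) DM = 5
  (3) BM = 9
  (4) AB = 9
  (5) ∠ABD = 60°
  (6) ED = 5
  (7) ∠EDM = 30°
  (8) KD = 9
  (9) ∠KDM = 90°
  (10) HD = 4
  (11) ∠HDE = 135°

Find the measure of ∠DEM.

Step 1: By the law of cosines on triangle EDM: EM² = 5² + 5² − 2·5·5·cos(30°) = 6.7, so EM ≈ 2.59.
Step 2: By the inverse law of cosines on triangle DEM: cos(∠DEM) = (5² + 2.59² − 5²) / (2·5·2.59) = 6.7/25.88 = 0.2588, so ∠DEM = 75°.

Therefore, the measure of angle ∠DEM = 75°.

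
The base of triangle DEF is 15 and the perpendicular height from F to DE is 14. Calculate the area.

Area = (1/2) * base * height
Area = (1/2) * 15 * 14
Area = 105

105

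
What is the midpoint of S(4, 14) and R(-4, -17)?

M = ((x₁ + x₂)/2, (y₁ + y₂)/2)
= ((4 + -4)/2, (14 + -17)/2)
= (0/2, -3/2) = (0, -3/2)

(0, -3/2)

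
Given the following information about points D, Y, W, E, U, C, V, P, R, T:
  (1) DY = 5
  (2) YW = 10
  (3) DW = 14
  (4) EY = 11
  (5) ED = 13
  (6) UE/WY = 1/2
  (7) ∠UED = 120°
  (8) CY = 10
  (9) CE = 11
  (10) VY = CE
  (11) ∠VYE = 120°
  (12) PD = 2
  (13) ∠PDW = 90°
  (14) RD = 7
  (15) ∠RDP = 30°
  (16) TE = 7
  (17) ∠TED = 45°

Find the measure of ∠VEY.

From the given relations: VY = CE = 11.
Step 1: By the law of cosines on triangle EYV: EV² = 11² + 11² − 2·11·11·cos(120°) = 363, so EV = 11·√3.
Step 2: By the inverse law of cosines on triangle VEY: cos(∠VEY) = ((11·√3)² + 11² − 11²) / (2·11·√3·11) = 363/419.16 = 0.866, so ∠VEY = 30°.

Therefore, the measure of angle ∠VEY = 30°.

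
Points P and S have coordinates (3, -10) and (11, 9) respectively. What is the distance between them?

d = sqrt((8)^2 + (19)^2) = sqrt(425) = 5*sqrt(17)

5*sqrt(17)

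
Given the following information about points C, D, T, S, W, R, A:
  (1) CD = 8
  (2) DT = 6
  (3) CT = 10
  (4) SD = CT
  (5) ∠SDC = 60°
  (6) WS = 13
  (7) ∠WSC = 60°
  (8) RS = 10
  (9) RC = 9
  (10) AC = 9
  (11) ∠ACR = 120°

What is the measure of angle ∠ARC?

Step 1: By the law of cosines on triangle RCA: RA² = 9² + 9² − 2·9·9·cos(120°) = 243, so RA = 9·√3.
Step 2: By the inverse law of cosines on triangle ARC: cos(∠ARC) = ((9·√3)² + 9² − 9²) / (2·9·√3·9) = 243/280.59 = 0.866, so ∠ARC = 30°.

Therefore, the measure of angle ∠ARC = 30°.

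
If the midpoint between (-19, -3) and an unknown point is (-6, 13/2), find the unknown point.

Using the midpoint formula: M = ((x1 + x2)/2, (y1 + y2)/2)
We know M = (-6, 13/2) and M = (-19, -3)
For x: -6 = (-19 + x2)/2, so x2 = 2*-6 - -19 = 7
For y: 13/2 = (-3 + y2)/2, so y2 = 2*13/2 - -3 = 16
K = (7, 16)

(7, 16)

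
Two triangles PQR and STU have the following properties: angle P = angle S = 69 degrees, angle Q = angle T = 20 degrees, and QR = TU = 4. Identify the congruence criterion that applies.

The given information matches AAS: Two pairs of corresponding angles and a non-included side are equal (Angle-Angle-Side).

AAS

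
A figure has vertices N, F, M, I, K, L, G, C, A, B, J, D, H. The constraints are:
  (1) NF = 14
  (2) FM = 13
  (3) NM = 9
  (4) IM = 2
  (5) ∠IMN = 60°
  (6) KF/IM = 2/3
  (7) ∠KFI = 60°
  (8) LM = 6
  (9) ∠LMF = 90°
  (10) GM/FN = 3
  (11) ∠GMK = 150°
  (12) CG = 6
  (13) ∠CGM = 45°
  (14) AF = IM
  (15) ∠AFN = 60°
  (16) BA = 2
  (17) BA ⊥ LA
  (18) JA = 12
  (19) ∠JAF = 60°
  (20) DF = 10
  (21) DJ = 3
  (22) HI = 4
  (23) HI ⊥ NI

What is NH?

Step 1: By the law of cosines on triangle NMI: NI² = 9² + 2² − 2·9·2·cos(60°) = 67, so NI = √67.
Step 2: By the law of cosines on triangle NIH: NH² = √67² + 4² − 2·√67·4·cos(90°) = 83, so NH = √83.

Therefore, the length of NH = √83.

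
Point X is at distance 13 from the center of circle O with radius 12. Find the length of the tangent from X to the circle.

Let T be the point of tangency. Then OT ⊥ XT (radius ⊥ tangent).
In right triangle OTX: OX² = OT² + XT²
13² = 12² + XT²
XT² = 25, XT = 5

5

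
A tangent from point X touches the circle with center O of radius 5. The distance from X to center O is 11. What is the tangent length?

tangent = √(d² - r²) = √(11² - 5²) = √(121 - 25) = √96 = 4*sqrt(6)

4*sqrt(6)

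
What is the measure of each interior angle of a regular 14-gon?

Each interior angle of a regular n-gon is (n - 2) * 180 / n.
For n = 14: (14 - 2) * 180 / 14 = 2160/14 = 1080/7 degrees.

1080/7 degrees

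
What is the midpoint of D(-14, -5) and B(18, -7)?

The midpoint is the average of the coordinates:
x: (-14 + 18)/2 = 2
y: (-5 + -7)/2 = -6
Midpoint = (2, -6)

(2, -6)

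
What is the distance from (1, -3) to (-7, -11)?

d = sqrt((-7 - 1)^2 + (-11 - -3)^2)
d = sqrt(-8^2 + -8^2)
d = sqrt(64 + 64)
d = sqrt(128) = 8*sqrt(2)

8*sqrt(2)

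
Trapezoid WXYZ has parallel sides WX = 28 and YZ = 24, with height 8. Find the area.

Area of a trapezoid = (base1 + base2) * height / 2
Area = (28 + 24) * 8 / 2
Area = 52 * 8 / 2
Area = 416 / 2
Area = 208

208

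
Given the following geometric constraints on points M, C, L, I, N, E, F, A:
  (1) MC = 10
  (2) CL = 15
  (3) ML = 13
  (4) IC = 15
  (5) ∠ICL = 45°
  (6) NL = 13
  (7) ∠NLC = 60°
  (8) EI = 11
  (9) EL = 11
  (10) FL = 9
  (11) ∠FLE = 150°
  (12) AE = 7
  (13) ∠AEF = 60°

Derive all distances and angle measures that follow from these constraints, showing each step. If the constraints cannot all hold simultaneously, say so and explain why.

The constraints are consistent.

Step 1: From CL = 15, LN = 13, and ∠CLN = 60°, by the law of cosines:
  CN² = CL² + LN² - 2·CL·LN·cos(60°) = 225 + 169 - 195 = 199
  CN = √199

Step 2: From LC = 15, CI = 15, and ∠LCI = 45°, by the law of cosines:
  LI² = LC² + CI² - 2·LC·CI·cos(45°) = 225 + 225 - 318.2 = 131.8
  LI ≈ 11.48

Step 3: From EL = 11, LF = 9, and ∠ELF = 150°, by the law of cosines:
  EF² = EL² + LF² - 2·EL·LF·cos(150°) = 121 + 81 + 171.5 = 373.5
  EF ≈ 19.33

Step 4: From MC = 10, ML = 13, CL = 15, by the inverse law of cosines:
  cos(∠CML) = (MC² + ML² - CL²) / (2·MC·ML)
  ∠CML = 80.26°

Step 5: From CL = 15, CM = 10, LM = 13, by the inverse law of cosines:
  cos(∠LCM) = (CL² + CM² - LM²) / (2·CL·CM)
  ∠LCM = 58.67°

Step 6: From LC = 15, LM = 13, CM = 10, by the inverse law of cosines:
  cos(∠CLM) = (LC² + LM² - CM²) / (2·LC·LM)
  ∠CLM = 41.08°

Step 7: From FE = 19.33, EA = 7, and ∠FEA = 60°, by the law of cosines:
  FA² = FE² + EA² - 2·FE·EA·cos(60°) = 373.5 + 49 - 135.3 = 287.2
  FA ≈ 16.95

Step 8: From CL = 15, CN = √199, LN = 13, by the inverse law of cosines:
  cos(∠LCN) = (CL² + CN² - LN²) / (2·CL·CN)
  ∠LCN = 52.95°

Step 9: From LC = 15, LI = 11.48, CI = 15, by the inverse law of cosines:
  cos(∠CLI) = (LC² + LI² - CI²) / (2·LC·LI)
  ∠CLI = 67.5°

Step 10: From LE = 11, LI = 11.48, EI = 11, by the inverse law of cosines:
  cos(∠ELI) = (LE² + LI² - EI²) / (2·LE·LI)
  ∠ELI = 58.54°

Step 11: From IC = 15, IL = 11.48, CL = 15, by the inverse law of cosines:
  cos(∠CIL) = (IC² + IL² - CL²) / (2·IC·IL)
  ∠CIL = 67.5°

Step 12: From IE = 11, IL = 11.48, EL = 11, by the inverse law of cosines:
  cos(∠EIL) = (IE² + IL² - EL²) / (2·IE·IL)
  ∠EIL = 58.54°

Step 13: From NC = √199, NL = 13, CL = 15, by the inverse law of cosines:
  cos(∠CNL) = (NC² + NL² - CL²) / (2·NC·NL)
  ∠CNL = 67.05°

Step 14: From EF = 19.33, EL = 11, FL = 9, by the inverse law of cosines:
  cos(∠FEL) = (EF² + EL² - FL²) / (2·EF·EL)
  ∠FEL = 13.47°

Step 15: From EI = 11, EL = 11, IL = 11.48, by the inverse law of cosines:
  cos(∠IEL) = (EI² + EL² - IL²) / (2·EI·EL)
  ∠IEL = 62.91°

Step 16: From FE = 19.33, FL = 9, EL = 11, by the inverse law of cosines:
  cos(∠EFL) = (FE² + FL² - EL²) / (2·FE·FL)
  ∠EFL = 16.53°

Step 17: From FA = 16.95, FE = 19.33, AE = 7, by the inverse law of cosines:
  cos(∠AFE) = (FA² + FE² - AE²) / (2·FA·FE)
  ∠AFE = 20.96°

Step 18: From AE = 7, AF = 16.95, EF = 19.33, by the inverse law of cosines:
  cos(∠EAF) = (AE² + AF² - EF²) / (2·AE·AF)
  ∠EAF = 99.04°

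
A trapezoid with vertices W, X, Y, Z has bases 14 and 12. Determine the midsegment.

The midsegment of a trapezoid = (base1 + base2) / 2
midsegment = (14 + 12) / 2
midsegment = 26 / 2
midsegment = 13

13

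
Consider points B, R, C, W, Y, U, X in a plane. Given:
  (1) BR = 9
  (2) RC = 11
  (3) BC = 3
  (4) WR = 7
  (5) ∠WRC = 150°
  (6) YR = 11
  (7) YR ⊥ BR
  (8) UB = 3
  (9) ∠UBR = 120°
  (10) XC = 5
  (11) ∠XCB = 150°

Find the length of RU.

Step 1: By the law of cosines on triangle RBU: RU² = 9² + 3² − 2·9·3·cos(120°) = 117, so RU = 3·√13.

Therefore, the length of RU = 3·√13.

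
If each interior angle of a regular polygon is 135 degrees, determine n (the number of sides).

Exterior angle = 180 - 135 = 45. n = 360 / 45 = 8.

8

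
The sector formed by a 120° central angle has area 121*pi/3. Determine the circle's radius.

r² = 360 × 121*pi/3 / (π × 120) = 121, so r = 11.

11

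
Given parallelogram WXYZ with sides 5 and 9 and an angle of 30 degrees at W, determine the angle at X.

Consecutive angles are supplementary: angle X = 180 - 30 = 150 degrees.

150 degrees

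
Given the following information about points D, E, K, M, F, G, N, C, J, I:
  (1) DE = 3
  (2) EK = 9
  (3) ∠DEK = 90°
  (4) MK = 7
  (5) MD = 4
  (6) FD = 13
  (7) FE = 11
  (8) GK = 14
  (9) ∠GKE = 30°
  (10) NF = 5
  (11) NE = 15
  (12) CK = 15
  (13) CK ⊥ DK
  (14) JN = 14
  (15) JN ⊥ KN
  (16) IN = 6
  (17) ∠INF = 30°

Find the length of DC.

Step 1: By the law of cosines on triangle DEK: DK² = 3² + 9² − 2·3·9·cos(90°) = 90, so DK = 3·√10.
Step 2: By the law of cosines on triangle DKC: DC² = (3·√10)² + 15² − 2·3·√10·15·cos(90°) = 315, so DC = 3·√35.

Therefore, the length of DC = 3·√35.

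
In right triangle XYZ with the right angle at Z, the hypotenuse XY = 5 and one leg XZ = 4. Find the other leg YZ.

YZ = sqrt(5^2 - 4^2) = sqrt(9) = 3

3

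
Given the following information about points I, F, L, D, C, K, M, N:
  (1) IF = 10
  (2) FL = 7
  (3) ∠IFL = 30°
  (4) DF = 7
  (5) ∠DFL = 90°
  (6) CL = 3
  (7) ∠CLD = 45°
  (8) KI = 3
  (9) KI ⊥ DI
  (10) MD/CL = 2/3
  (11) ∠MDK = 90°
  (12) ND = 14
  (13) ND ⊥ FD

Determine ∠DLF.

Step 1: By the law of cosines on triangle LFD: LD² = 7² + 7² − 2·7·7·cos(90°) = 98, so LD = 7·√2.
Step 2: By the inverse law of cosines on triangle DLF: cos(∠DLF) = ((7·√2)² + 7² − 7²) / (2·7·√2·7) = 98/138.59 = 0.7071, so ∠DLF = 45°.

Therefore, the measure of angle ∠DLF = 45°.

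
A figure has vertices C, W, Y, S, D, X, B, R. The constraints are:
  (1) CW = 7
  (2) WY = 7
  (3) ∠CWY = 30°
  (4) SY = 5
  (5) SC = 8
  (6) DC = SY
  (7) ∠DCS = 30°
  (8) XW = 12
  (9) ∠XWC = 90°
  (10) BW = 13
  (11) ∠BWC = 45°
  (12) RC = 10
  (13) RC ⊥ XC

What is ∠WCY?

Step 1: By the law of cosines on triangle CWY: CY² = 7² + 7² − 2·7·7·cos(30°) = 13.13, so CY ≈ 3.62.
Step 2: By the inverse law of cosines on triangle WCY: cos(∠WCY) = (7² + 3.62² − 7²) / (2·7·3.62) = 13.13/50.73 = 0.2588, so ∠WCY = 75°.

Therefore, the measure of angle ∠WCY = 75°.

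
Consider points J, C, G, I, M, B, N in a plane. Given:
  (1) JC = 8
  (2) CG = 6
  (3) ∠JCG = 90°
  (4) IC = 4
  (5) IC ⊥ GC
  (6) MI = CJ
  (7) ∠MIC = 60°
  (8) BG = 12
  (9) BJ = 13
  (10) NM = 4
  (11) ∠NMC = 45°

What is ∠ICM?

From the given relations: MI = CJ = 8.
Step 1: By the law of cosines on triangle CIM: CM² = 4² + 8² − 2·4·8·cos(60°) = 48, so CM = 4·√3.
Step 2: By the inverse law of cosines on triangle ICM: cos(∠ICM) = (4² + (4·√3)² − 8²) / (2·4·4·√3) = 0/55.43 = 0, so ∠ICM = 90°.

Therefore, the measure of angle ∠ICM = 90°.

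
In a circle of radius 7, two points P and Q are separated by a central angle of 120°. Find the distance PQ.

Chord length = 2r sin(θ/2)
= 2 × 7 × sin(120°/2)
= 2 × 7 × sin(60°)
= 7*sqrt(3)

7*sqrt(3)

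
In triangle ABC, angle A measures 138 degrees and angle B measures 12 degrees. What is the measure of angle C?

angle C = 180 - 138 - 12 = 30 degrees.

30 degrees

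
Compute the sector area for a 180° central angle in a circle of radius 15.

Sector area = π(15²)(1/2) = 225*pi/2

225*pi/2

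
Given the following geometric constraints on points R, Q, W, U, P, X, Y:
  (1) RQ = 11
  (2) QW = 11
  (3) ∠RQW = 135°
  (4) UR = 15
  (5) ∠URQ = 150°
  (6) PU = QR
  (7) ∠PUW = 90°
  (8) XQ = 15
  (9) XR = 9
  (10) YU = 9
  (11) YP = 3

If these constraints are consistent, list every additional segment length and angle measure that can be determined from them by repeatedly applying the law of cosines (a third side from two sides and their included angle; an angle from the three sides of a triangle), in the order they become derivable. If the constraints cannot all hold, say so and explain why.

The constraints are consistent. Derivable facts, in order:
After 1 step:
- QU ≈ 25.14
- RW ≈ 20.33
- ∠PUY = 12.9°
- ∠PYU = 125.03°
- ∠QRX = 96.67°
- ∠QXR = 46.75°
- ∠RQX = 36.58°
- ∠UPY = 42.06°
After 2 steps:
- ∠QRW = 22.5°
- ∠QUR = 12.64°
- ∠QWR = 22.5°
- ∠RQU = 17.36°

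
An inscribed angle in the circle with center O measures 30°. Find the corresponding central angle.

By the inscribed angle theorem, the central angle is twice the inscribed angle.
Central angle = 2 × 30° = 60°

60°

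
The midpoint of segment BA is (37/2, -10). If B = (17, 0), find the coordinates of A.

Using the midpoint formula: M = ((x1 + x2)/2, (y1 + y2)/2)
We know M = (37/2, -10) and B = (17, 0)
For x: 37/2 = (17 + x2)/2, so x2 = 2*37/2 - 17 = 20
For y: -10 = (0 + y2)/2, so y2 = 2*-10 - 0 = -20
A = (20, -20)

(20, -20)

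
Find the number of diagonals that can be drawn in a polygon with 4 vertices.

Each of the 4 vertices connects to 1 non-adjacent vertices via diagonals.
Total connections = 4 × 1 = 4, but each diagonal is counted twice.
Number of diagonals = 4 / 2 = 2.

2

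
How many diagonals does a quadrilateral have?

The number of diagonals in an n-gon is n(n - 3)/2.
For n = 4: 4(4 - 3)/2 = 4 × 1 / 2 = 2.

2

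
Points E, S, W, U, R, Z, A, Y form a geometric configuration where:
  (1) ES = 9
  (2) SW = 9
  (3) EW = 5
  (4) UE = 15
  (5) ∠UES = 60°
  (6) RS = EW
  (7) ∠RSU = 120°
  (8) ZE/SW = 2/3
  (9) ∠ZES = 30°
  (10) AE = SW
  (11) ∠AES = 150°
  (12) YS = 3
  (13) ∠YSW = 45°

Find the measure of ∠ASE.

From the given relations: AE = SW = 9.
Step 1: By the law of cosines on triangle SEA: SA² = 9² + 9² − 2·9·9·cos(150°) = 302.3, so SA ≈ 17.39.
Step 2: By the inverse law of cosines on triangle ASE: cos(∠ASE) = (17.39² + 9² − 9²) / (2·17.39·9) = 302.3/312.96 = 0.9659, so ∠ASE = 15°.

Therefore, the measure of angle ∠ASE = 15°.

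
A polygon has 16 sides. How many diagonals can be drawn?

The number of diagonals in an n-gon is n(n - 3)/2.
For n = 16: 16(16 - 3)/2 = 16 × 13 / 2 = 104.

104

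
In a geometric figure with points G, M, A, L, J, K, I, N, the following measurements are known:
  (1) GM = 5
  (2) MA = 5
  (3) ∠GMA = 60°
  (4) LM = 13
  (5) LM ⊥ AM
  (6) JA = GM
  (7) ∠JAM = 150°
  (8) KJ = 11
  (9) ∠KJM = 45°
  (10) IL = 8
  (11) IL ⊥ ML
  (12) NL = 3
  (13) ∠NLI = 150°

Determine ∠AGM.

Step 1: By the law of cosines on triangle GMA: GA² = 5² + 5² − 2·5·5·cos(60°) = 25, so GA = 5.
Step 2: By the inverse law of cosines on triangle AGM: cos(∠AGM) = (5² + 5² − 5²) / (2·5·5) = 25/50 = 0.5, so ∠AGM = 60°.

Therefore, the measure of angle ∠AGM = 60°.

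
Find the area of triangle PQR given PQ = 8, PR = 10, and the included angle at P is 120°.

Area = (1/2) * PQ * PR * sin(P)
Area = (1/2) * 8 * 10 * sin(120°)
Area = (1/2) * 8 * 10 * sqrt(3)/2
Area = 20*sqrt(3)

20*sqrt(3)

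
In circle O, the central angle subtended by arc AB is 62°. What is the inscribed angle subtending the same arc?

An inscribed angle intercepts an arc from a point on the circle, while the central angle intercepts the same arc from the center.
The inscribed angle is always half the central angle: 62° / 2 = 31°.

31°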